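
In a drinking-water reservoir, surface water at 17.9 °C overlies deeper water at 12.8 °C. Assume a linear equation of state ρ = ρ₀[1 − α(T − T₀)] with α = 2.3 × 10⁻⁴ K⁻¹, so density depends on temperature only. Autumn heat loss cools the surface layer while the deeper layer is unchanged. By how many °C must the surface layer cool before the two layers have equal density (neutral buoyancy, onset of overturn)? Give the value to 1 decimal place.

With temperature the only control, equal density requires T_surf′ = T_deep.
T_surf′ = 12.8 °C.
Cooling required: 17.9 − 12.8 = 5.1 °C.

5.1 °C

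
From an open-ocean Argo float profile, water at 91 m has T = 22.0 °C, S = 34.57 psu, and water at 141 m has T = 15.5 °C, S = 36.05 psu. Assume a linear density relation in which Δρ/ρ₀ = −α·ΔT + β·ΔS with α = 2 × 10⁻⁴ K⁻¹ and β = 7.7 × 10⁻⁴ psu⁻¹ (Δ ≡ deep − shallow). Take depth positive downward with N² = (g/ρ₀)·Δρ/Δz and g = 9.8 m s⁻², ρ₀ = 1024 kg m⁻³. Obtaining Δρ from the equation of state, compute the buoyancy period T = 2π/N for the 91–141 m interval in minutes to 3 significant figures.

ΔT = -6.5 K, ΔS = +1.48 psu (deep − shallow).
Δρ/ρ₀ = −αΔT + βΔS = 1.30 × 10⁻³ + 1.1396 × 10⁻³ = 2.4396 × 10⁻³, so Δρ ≈ 2.498 kg m⁻³.
N² = (g/ρ₀)·Δρ/Δz = g·(Δρ/ρ₀)/Δz = 9.8 × 2.4396 × 10⁻³ / 50 = 4.7816 × 10⁻⁴ s⁻².
N = √(4.7816 × 10⁻⁴) = 0.021867 rad s⁻¹ → T = 2π/N = 287.34 s = 4.7890 min ≈ 4.79 min.

4.79 min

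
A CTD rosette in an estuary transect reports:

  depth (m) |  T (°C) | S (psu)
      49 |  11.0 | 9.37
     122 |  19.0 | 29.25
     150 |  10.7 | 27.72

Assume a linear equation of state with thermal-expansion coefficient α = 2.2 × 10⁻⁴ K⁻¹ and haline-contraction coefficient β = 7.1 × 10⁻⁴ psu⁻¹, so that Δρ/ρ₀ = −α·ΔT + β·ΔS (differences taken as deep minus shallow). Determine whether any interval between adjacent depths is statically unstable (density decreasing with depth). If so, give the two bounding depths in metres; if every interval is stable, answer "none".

none

Evaluate Δρ/ρ₀ = −αΔT + βΔS across each adjacent pair:
  49–122 m: −αΔT+βΔS = −(2.2 × 10⁻⁴)(+8.0)+(7.1 × 10⁻⁴)(+19.88) = 0.012 → stable
  122–150 m: −αΔT+βΔS = −(2.2 × 10⁻⁴)(-8.3)+(7.1 × 10⁻⁴)(-1.53) = 7.4 × 10⁻⁴ → stable
Every interval has Δρ > 0: the column is stably stratified throughout.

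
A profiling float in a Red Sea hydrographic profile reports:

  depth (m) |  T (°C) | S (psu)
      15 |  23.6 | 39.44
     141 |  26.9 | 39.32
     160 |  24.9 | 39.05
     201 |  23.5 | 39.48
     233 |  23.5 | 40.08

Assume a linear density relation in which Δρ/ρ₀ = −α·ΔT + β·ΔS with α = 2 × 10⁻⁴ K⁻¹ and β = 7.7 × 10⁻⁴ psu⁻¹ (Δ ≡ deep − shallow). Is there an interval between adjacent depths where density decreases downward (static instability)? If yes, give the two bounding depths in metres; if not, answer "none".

15–141 m

Evaluate Δρ/ρ₀ = −αΔT + βΔS across each adjacent pair:
  15–141 m: −αΔT+βΔS = −(2 × 10⁻⁴)(+3.3)+(7.7 × 10⁻⁴)(-0.12) = -7.5 × 10⁻⁴ → UNSTABLE
  141–160 m: −αΔT+βΔS = −(2 × 10⁻⁴)(-2.0)+(7.7 × 10⁻⁴)(-0.27) = 1.9 × 10⁻⁴ → stable
  160–201 m: −αΔT+βΔS = −(2 × 10⁻⁴)(-1.4)+(7.7 × 10⁻⁴)(+0.43) = 6.1 × 10⁻⁴ → stable
  201–233 m: −αΔT+βΔS = −(2 × 10⁻⁴)(+0.0)+(7.7 × 10⁻⁴)(+0.60) = 4.6 × 10⁻⁴ → stable
The 15–141 m interval has Δρ < 0: lighter water underlies denser water.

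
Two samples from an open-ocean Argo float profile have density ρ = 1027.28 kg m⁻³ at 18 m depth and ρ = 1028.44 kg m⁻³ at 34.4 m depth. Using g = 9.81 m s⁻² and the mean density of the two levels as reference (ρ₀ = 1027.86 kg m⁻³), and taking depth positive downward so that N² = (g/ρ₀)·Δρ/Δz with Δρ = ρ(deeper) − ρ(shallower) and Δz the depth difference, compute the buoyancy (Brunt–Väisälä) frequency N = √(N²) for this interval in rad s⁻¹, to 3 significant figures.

Δρ = 1028.44 − 1027.28 = 1.16 kg m⁻³ over Δz = 34.4 − 18 = 16.4 m.
N² = (9.81/1027.86) × (1.16/16.4) = 6.7507 × 10⁻⁴ s⁻².
N = √(6.7507 × 10⁻⁴) = 0.025982 rad s⁻¹ ≈ 0.0260 rad s⁻¹.
A positive N² confirms static stability across the interval.

0.0260 rad s⁻¹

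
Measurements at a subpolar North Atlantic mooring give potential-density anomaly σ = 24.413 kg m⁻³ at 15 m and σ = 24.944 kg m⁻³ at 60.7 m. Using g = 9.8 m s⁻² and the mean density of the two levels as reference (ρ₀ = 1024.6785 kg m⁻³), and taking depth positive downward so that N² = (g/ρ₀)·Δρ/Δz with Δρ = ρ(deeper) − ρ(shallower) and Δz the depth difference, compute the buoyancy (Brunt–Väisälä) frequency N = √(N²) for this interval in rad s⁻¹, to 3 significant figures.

Δρ = 1024.944 − 1024.413 = 0.531 kg m⁻³ over Δz = 60.7 − 15 = 45.7 m.
N² = (9.8/1024.6785) × (0.531/45.7) = 1.1113 × 10⁻⁴ s⁻².
N = √(1.1113 × 10⁻⁴) = 0.010542 rad s⁻¹ ≈ 0.0105 rad s⁻¹.

0.0105 rad s⁻¹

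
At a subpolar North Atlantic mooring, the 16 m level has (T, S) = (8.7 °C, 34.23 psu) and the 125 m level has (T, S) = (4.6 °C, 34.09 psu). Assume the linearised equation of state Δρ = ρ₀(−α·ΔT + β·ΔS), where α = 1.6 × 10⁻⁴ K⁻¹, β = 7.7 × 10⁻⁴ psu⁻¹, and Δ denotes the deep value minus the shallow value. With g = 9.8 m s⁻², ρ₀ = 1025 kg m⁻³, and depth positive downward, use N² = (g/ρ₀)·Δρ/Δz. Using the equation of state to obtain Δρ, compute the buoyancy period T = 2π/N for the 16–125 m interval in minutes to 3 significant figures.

14.9 min

ΔT = -4.1 K, ΔS = -0.14 psu (deep − shallow).
Δρ/ρ₀ = −αΔT + βΔS = 6.56 × 10⁻⁴ − 1.078 × 10⁻⁴ = 5.482 × 10⁻⁴, so Δρ ≈ 0.5619 kg m⁻³.
N² = (g/ρ₀)·Δρ/Δz = g·(Δρ/ρ₀)/Δz = 9.8 × 5.482 × 10⁻⁴ / 109 = 4.9288 × 10⁻⁵ s⁻².
N = √(4.9288 × 10⁻⁵) = 7.0205 × 10⁻³ rad s⁻¹ → T = 2π/N = 894.98 s = 14.916 min ≈ 14.9 min.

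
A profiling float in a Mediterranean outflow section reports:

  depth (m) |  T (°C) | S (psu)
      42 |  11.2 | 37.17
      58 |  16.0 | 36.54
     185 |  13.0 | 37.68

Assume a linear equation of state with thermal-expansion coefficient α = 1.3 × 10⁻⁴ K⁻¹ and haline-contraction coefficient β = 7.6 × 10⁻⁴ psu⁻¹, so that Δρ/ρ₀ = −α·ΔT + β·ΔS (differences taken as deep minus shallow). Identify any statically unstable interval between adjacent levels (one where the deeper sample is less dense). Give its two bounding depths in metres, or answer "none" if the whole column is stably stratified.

42–58 m

Evaluate Δρ/ρ₀ = −αΔT + βΔS across each adjacent pair:
  42–58 m: −αΔT+βΔS = −(1.3 × 10⁻⁴)(+4.8)+(7.6 × 10⁻⁴)(-0.63) = -1.1 × 10⁻³ → UNSTABLE
  58–185 m: −αΔT+βΔS = −(1.3 × 10⁻⁴)(-3.0)+(7.6 × 10⁻⁴)(+1.14) = 1.3 × 10⁻³ → stable
The 42–58 m interval has Δρ < 0: lighter water underlies denser water.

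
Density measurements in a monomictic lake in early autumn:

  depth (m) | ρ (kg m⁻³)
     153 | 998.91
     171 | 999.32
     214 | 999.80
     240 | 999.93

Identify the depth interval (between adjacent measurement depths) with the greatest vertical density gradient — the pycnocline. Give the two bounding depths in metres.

153–171 m

Compute the density gradient over each adjacent pair:
  153–171 m: Δρ/Δz = 0.41/18 = 0.023 kg m⁻⁴
  171–214 m: Δρ/Δz = 0.48/43 = 0.011 kg m⁻⁴
  214–240 m: Δρ/Δz = 0.13/26 = 5.0 × 10⁻³ kg m⁻⁴
The largest gradient is in the 153–171 m interval — the pycnocline.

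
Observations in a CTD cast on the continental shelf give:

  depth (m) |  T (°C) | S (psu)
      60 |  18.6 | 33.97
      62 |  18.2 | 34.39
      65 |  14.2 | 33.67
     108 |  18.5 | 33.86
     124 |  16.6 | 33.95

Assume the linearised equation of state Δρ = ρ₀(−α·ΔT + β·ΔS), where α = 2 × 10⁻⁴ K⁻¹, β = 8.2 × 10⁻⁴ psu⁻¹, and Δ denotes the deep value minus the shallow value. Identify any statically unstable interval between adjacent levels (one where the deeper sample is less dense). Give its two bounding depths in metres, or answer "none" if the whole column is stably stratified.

65–108 m

Evaluate Δρ/ρ₀ = −αΔT + βΔS across each adjacent pair:
  60–62 m: −αΔT+βΔS = −(2 × 10⁻⁴)(-0.4)+(8.2 × 10⁻⁴)(+0.42) = 4.2 × 10⁻⁴ → stable
  62–65 m: −αΔT+βΔS = −(2 × 10⁻⁴)(-4.0)+(8.2 × 10⁻⁴)(-0.72) = 2.1 × 10⁻⁴ → stable
  65–108 m: −αΔT+βΔS = −(2 × 10⁻⁴)(+4.3)+(8.2 × 10⁻⁴)(+0.19) = -7.0 × 10⁻⁴ → UNSTABLE
  108–124 m: −αΔT+βΔS = −(2 × 10⁻⁴)(-1.9)+(8.2 × 10⁻⁴)(+0.09) = 4.5 × 10⁻⁴ → stable
The 65–108 m interval has Δρ < 0: lighter water underlies denser water.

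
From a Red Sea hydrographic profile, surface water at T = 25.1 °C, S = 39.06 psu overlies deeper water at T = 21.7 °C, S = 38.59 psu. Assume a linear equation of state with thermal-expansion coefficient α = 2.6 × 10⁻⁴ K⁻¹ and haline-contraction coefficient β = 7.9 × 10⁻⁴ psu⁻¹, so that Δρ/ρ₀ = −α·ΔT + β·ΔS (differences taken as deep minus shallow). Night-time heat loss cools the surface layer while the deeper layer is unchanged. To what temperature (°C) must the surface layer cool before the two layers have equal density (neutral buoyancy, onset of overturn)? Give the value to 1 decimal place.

23.1 °C

Neutral buoyancy requires Δρ = 0, i.e. −α(T_deep − T_surf′) + β(S_deep − S_surf) = 0.
T_surf′ = T_deep − (β/α)·ΔS = 21.7 − (7.9 × 10⁻⁴/2.6 × 10⁻⁴)·(-0.47) = 23.128 °C.
Cooling required: 25.1 − (23.128) = 1.972 °C.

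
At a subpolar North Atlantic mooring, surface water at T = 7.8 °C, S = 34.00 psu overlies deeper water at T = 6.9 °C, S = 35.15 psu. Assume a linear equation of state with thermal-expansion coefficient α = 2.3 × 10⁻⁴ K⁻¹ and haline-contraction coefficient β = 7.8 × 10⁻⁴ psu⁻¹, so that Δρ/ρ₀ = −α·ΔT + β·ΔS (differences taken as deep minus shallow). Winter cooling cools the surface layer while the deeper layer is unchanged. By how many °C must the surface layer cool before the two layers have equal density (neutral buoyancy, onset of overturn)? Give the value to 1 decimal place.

4.8 °C

Neutral buoyancy requires Δρ = 0, i.e. −α(T_deep − T_surf′) + β(S_deep − S_surf) = 0.
T_surf′ = T_deep − (β/α)·ΔS = 6.9 − (7.8 × 10⁻⁴/2.3 × 10⁻⁴)·(+1.15) = 3.000 °C.
Cooling required: 7.8 − (3.000) = 4.800 °C.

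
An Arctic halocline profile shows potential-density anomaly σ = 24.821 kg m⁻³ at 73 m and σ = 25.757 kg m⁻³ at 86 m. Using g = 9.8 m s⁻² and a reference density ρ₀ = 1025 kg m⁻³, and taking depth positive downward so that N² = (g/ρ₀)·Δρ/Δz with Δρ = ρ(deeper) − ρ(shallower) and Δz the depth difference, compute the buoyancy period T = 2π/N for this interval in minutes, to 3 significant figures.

Δρ = 1025.757 − 1024.821 = 0.936 kg m⁻³ over Δz = 86 − 73 = 13 m.
N² = (9.8/1025) × (0.936/13) = 6.8839 × 10⁻⁴ s⁻².
N = √(6.8839 × 10⁻⁴) = 0.026237 rad s⁻¹, so T = 2π/N = 239.48 s = 3.9913 min ≈ 3.99 min.

3.99 min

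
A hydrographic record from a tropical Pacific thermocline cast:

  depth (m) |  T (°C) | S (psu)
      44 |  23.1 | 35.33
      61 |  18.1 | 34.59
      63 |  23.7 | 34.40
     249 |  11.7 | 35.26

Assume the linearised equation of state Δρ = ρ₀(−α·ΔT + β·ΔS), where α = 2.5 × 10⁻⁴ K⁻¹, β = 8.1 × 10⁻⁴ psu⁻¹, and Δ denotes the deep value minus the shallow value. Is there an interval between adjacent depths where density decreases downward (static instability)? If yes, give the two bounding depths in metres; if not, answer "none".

61–63 m

Evaluate Δρ/ρ₀ = −αΔT + βΔS across each adjacent pair:
  44–61 m: −αΔT+βΔS = −(2.5 × 10⁻⁴)(-5.0)+(8.1 × 10⁻⁴)(-0.74) = 6.5 × 10⁻⁴ → stable
  61–63 m: −αΔT+βΔS = −(2.5 × 10⁻⁴)(+5.6)+(8.1 × 10⁻⁴)(-0.19) = -1.6 × 10⁻³ → UNSTABLE
  63–249 m: −αΔT+βΔS = −(2.5 × 10⁻⁴)(-12.0)+(8.1 × 10⁻⁴)(+0.86) = 3.7 × 10⁻³ → stable
The 61–63 m interval has Δρ < 0: lighter water underlies denser water.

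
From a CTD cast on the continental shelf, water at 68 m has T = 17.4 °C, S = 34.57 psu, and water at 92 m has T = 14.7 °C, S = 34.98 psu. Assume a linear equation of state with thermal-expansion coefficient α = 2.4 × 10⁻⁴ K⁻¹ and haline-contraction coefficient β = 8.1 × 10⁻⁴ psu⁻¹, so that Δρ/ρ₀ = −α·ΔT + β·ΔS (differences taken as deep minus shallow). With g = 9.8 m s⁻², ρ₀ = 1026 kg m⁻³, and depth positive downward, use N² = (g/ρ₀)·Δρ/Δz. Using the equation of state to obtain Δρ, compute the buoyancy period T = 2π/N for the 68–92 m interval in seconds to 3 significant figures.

ΔT = -2.7 K, ΔS = +0.41 psu (deep − shallow).
Δρ/ρ₀ = −αΔT + βΔS = 6.48 × 10⁻⁴ + 3.321 × 10⁻⁴ = 9.801 × 10⁻⁴, so Δρ ≈ 1.006 kg m⁻³.
N² = (g/ρ₀)·Δρ/Δz = g·(Δρ/ρ₀)/Δz = 9.8 × 9.801 × 10⁻⁴ / 24 = 4.0021 × 10⁻⁴ s⁻².
N = √(4.0021 × 10⁻⁴) = 0.020005 rad s⁻¹ → T = 2π/N = 314.08 s ≈ 314 s.

314 s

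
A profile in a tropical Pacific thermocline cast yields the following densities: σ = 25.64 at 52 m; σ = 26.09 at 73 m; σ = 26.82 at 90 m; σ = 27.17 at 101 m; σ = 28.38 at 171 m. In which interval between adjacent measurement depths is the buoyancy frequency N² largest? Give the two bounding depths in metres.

Compute the density gradient over each adjacent pair:
  52–73 m: Δρ/Δz = 0.45/21 = 0.021 kg m⁻⁴
  73–90 m: Δρ/Δz = 0.73/17 = 0.043 kg m⁻⁴
  90–101 m: Δρ/Δz = 0.35/11 = 0.032 kg m⁻⁴
  101–171 m: Δρ/Δz = 1.21/70 = 0.017 kg m⁻⁴
The largest gradient is in the 73–90 m interval — the pycnocline.

73–90 m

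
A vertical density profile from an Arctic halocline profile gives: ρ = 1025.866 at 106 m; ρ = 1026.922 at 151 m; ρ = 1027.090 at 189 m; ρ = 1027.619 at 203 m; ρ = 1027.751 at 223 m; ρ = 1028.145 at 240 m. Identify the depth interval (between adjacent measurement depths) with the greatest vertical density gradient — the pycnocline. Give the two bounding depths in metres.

Compute the density gradient over each adjacent pair:
  106–151 m: Δρ/Δz = 1.056/45 = 0.023 kg m⁻⁴
  151–189 m: Δρ/Δz = 0.168/38 = 4.4 × 10⁻³ kg m⁻⁴
  189–203 m: Δρ/Δz = 0.529/14 = 0.038 kg m⁻⁴
  203–223 m: Δρ/Δz = 0.132/20 = 6.6 × 10⁻³ kg m⁻⁴
  223–240 m: Δρ/Δz = 0.394/17 = 0.023 kg m⁻⁴
The largest gradient is in the 189–203 m interval — the pycnocline.

189–203 m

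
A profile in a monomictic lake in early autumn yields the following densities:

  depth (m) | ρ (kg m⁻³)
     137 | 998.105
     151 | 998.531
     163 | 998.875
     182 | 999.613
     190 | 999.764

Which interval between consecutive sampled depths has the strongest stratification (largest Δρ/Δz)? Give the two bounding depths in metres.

Compute the density gradient over each adjacent pair:
  137–151 m: Δρ/Δz = 0.426/14 = 0.030 kg m⁻⁴
  151–163 m: Δρ/Δz = 0.344/12 = 0.029 kg m⁻⁴
  163–182 m: Δρ/Δz = 0.738/19 = 0.039 kg m⁻⁴
  182–190 m: Δρ/Δz = 0.151/8 = 0.019 kg m⁻⁴
The largest gradient is in the 163–182 m interval — the pycnocline.

163–182 m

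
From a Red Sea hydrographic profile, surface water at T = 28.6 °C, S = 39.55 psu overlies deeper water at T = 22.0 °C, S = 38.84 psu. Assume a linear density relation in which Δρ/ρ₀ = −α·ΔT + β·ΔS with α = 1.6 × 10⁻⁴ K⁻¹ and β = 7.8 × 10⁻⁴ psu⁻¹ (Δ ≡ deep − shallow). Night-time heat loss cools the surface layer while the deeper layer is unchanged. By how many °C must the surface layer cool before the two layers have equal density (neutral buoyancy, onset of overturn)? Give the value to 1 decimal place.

3.1 °C

Neutral buoyancy requires Δρ = 0, i.e. −α(T_deep − T_surf′) + β(S_deep − S_surf) = 0.
T_surf′ = T_deep − (β/α)·ΔS = 22.0 − (7.8 × 10⁻⁴/1.6 × 10⁻⁴)·(-0.71) = 25.461 °C.
Cooling required: 28.6 − (25.461) = 3.139 °C.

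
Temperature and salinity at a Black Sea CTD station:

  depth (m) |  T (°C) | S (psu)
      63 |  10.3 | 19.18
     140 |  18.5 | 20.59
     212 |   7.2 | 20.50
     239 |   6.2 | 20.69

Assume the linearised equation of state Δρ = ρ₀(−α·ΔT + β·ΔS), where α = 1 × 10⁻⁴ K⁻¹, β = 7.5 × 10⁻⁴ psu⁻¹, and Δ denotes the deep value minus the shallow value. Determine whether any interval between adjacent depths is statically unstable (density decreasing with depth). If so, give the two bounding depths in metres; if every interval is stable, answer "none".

none

Evaluate Δρ/ρ₀ = −αΔT + βΔS across each adjacent pair:
  63–140 m: −αΔT+βΔS = −(1 × 10⁻⁴)(+8.2)+(7.5 × 10⁻⁴)(+1.41) = 2.4 × 10⁻⁴ → stable
  140–212 m: −αΔT+βΔS = −(1 × 10⁻⁴)(-11.3)+(7.5 × 10⁻⁴)(-0.09) = 1.1 × 10⁻³ → stable
  212–239 m: −αΔT+βΔS = −(1 × 10⁻⁴)(-1.0)+(7.5 × 10⁻⁴)(+0.19) = 2.4 × 10⁻⁴ → stable
Every interval has Δρ > 0: the column is stably stratified throughout.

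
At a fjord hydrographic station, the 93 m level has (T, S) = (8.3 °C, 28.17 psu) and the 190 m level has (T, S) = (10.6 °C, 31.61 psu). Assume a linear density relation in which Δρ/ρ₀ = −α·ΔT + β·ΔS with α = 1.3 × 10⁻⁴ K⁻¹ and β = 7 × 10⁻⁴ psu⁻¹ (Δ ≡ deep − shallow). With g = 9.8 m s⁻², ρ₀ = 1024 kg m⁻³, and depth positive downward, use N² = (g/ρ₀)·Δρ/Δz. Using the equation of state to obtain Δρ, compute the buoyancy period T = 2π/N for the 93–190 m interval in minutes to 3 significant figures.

7.17 min

ΔT = +2.3 K, ΔS = +3.44 psu (deep − shallow).
Δρ/ρ₀ = −αΔT + βΔS = -2.99 × 10⁻⁴ + 2.408 × 10⁻³ = 2.109 × 10⁻³, so Δρ ≈ 2.160 kg m⁻³.
N² = (g/ρ₀)·Δρ/Δz = g·(Δρ/ρ₀)/Δz = 9.8 × 2.109 × 10⁻³ / 97 = 2.1307 × 10⁻⁴ s⁻².
N = √(2.1307 × 10⁻⁴) = 0.014597 rad s⁻¹ → T = 2π/N = 430.44 s = 7.1740 min ≈ 7.17 min.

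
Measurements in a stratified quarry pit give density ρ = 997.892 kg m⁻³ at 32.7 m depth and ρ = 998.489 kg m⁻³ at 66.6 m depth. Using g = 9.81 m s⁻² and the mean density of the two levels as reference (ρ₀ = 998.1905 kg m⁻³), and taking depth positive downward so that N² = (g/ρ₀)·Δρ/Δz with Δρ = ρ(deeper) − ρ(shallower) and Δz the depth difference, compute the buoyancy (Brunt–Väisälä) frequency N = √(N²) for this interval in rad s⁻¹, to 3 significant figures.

0.0132 rad s⁻¹

Δρ = 998.489 − 997.892 = 0.597 kg m⁻³ over Δz = 66.6 − 32.7 = 33.9 m.
N² = (9.81/998.1905) × (0.597/33.9) = 1.7307 × 10⁻⁴ s⁻².
N = √(1.7307 × 10⁻⁴) = 0.013156 rad s⁻¹ ≈ 0.0132 rad s⁻¹.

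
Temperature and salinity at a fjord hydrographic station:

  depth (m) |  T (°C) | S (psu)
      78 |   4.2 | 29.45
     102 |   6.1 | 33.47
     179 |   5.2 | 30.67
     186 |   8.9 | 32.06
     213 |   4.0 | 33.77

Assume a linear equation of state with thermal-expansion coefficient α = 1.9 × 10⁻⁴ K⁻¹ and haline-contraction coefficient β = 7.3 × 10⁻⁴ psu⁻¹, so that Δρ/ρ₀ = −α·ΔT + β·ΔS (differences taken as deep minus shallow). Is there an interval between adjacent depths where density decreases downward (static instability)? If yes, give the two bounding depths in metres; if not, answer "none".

Evaluate Δρ/ρ₀ = −αΔT + βΔS across each adjacent pair:
  78–102 m: −αΔT+βΔS = −(1.9 × 10⁻⁴)(+1.9)+(7.3 × 10⁻⁴)(+4.02) = 2.6 × 10⁻³ → stable
  102–179 m: −αΔT+βΔS = −(1.9 × 10⁻⁴)(-0.9)+(7.3 × 10⁻⁴)(-2.80) = -1.9 × 10⁻³ → UNSTABLE
  179–186 m: −αΔT+βΔS = −(1.9 × 10⁻⁴)(+3.7)+(7.3 × 10⁻⁴)(+1.39) = 3.1 × 10⁻⁴ → stable
  186–213 m: −αΔT+βΔS = −(1.9 × 10⁻⁴)(-4.9)+(7.3 × 10⁻⁴)(+1.71) = 2.2 × 10⁻³ → stable
The 102–179 m interval has Δρ < 0: lighter water underlies denser water.

102–179 m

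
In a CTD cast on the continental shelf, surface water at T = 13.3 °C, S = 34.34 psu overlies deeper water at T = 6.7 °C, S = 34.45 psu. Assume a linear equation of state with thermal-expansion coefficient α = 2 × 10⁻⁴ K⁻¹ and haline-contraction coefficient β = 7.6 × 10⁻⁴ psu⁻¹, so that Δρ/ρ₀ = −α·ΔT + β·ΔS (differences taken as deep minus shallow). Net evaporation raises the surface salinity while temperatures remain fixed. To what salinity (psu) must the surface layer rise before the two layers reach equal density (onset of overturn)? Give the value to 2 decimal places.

Neutral buoyancy requires −α(T_deep − T_surf) + β(S_deep − S_surf′) = 0.
S_surf′ = S_deep − (α/β)·ΔT = 34.45 − (2 × 10⁻⁴/7.6 × 10⁻⁴)·(-6.6) = 36.1868 psu.
Increase required: 36.1868 − 34.34 = 1.8468 psu.

36.19 psu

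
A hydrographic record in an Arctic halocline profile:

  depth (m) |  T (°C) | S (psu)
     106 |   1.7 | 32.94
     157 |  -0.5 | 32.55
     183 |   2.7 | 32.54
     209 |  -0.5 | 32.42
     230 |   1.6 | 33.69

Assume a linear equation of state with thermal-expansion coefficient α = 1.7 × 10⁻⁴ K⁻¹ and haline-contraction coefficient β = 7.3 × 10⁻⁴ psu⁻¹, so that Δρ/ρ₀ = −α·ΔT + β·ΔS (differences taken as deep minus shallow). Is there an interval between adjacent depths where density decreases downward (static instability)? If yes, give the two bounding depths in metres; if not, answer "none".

157–183 m

Evaluate Δρ/ρ₀ = −αΔT + βΔS across each adjacent pair:
  106–157 m: −αΔT+βΔS = −(1.7 × 10⁻⁴)(-2.2)+(7.3 × 10⁻⁴)(-0.39) = 8.9 × 10⁻⁵ → stable
  157–183 m: −αΔT+βΔS = −(1.7 × 10⁻⁴)(+3.2)+(7.3 × 10⁻⁴)(-0.01) = -5.5 × 10⁻⁴ → UNSTABLE
  183–209 m: −αΔT+βΔS = −(1.7 × 10⁻⁴)(-3.2)+(7.3 × 10⁻⁴)(-0.12) = 4.6 × 10⁻⁴ → stable
  209–230 m: −αΔT+βΔS = −(1.7 × 10⁻⁴)(+2.1)+(7.3 × 10⁻⁴)(+1.27) = 5.7 × 10⁻⁴ → stable
The 157–183 m interval has Δρ < 0: lighter water underlies denser water.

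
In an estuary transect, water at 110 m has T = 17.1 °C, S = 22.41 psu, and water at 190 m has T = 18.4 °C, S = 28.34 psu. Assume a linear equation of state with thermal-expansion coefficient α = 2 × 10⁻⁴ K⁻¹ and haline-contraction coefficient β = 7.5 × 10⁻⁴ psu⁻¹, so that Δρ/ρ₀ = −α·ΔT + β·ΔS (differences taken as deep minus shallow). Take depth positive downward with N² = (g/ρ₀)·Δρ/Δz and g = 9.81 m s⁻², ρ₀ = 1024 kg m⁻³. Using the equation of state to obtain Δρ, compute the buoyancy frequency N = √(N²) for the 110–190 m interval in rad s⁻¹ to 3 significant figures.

ΔT = +1.3 K, ΔS = +5.93 psu (deep − shallow).
Δρ/ρ₀ = −αΔT + βΔS = -2.60 × 10⁻⁴ + 4.4475 × 10⁻³ = 4.1875 × 10⁻³, so Δρ ≈ 4.288 kg m⁻³.
N² = (g/ρ₀)·Δρ/Δz = g·(Δρ/ρ₀)/Δz = 9.81 × 4.1875 × 10⁻³ / 80 = 5.1349 × 10⁻⁴ s⁻².
N = √(5.1349 × 10⁻⁴) = 0.022660 rad s⁻¹ ≈ 0.0227 rad s⁻¹.

0.0227 rad s⁻¹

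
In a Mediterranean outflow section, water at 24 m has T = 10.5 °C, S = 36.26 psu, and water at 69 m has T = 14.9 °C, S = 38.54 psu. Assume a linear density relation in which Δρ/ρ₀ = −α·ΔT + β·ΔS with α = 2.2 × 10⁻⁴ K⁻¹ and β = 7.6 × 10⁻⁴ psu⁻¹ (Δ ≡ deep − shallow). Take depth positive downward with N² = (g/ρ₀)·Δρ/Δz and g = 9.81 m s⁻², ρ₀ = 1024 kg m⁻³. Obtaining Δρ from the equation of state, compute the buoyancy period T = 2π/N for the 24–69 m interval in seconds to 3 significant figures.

ΔT = +4.4 K, ΔS = +2.28 psu (deep − shallow).
Δρ/ρ₀ = −αΔT + βΔS = -9.68 × 10⁻⁴ + 1.7328 × 10⁻³ = 7.648 × 10⁻⁴, so Δρ ≈ 0.7832 kg m⁻³.
N² = (g/ρ₀)·Δρ/Δz = g·(Δρ/ρ₀)/Δz = 9.81 × 7.648 × 10⁻⁴ / 45 = 1.6673 × 10⁻⁴ s⁻².
N = √(1.6673 × 10⁻⁴) = 0.012912 rad s⁻¹ → T = 2π/N = 486.62 s ≈ 487 s.

487 s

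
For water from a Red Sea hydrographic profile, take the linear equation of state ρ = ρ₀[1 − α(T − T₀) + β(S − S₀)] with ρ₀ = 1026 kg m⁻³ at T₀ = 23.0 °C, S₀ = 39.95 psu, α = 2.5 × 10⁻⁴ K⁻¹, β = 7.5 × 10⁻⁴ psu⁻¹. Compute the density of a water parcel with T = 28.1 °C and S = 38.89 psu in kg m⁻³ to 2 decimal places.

1023.88 kg m⁻³

T − T₀ = +5.1 K, S − S₀ = -1.06 psu.
Bracket = 1 − α·(+5.1) + β·(-1.06) = 1 + (-2.07 × 10⁻³) = 0.9979300.
ρ = 1026 × 0.9979300 = 1023.88 kg m⁻³.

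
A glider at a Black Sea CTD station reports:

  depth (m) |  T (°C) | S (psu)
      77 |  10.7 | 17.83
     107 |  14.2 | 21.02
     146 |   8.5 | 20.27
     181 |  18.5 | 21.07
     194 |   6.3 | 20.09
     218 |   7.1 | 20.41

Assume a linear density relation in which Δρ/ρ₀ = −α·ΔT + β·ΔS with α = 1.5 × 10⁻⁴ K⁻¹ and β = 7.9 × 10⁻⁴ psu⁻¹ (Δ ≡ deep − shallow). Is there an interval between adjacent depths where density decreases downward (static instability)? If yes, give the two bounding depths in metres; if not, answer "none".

146–181 m

Evaluate Δρ/ρ₀ = −αΔT + βΔS across each adjacent pair:
  77–107 m: −αΔT+βΔS = −(1.5 × 10⁻⁴)(+3.5)+(7.9 × 10⁻⁴)(+3.19) = 2.0 × 10⁻³ → stable
  107–146 m: −αΔT+βΔS = −(1.5 × 10⁻⁴)(-5.7)+(7.9 × 10⁻⁴)(-0.75) = 2.6 × 10⁻⁴ → stable
  146–181 m: −αΔT+βΔS = −(1.5 × 10⁻⁴)(+10.0)+(7.9 × 10⁻⁴)(+0.80) = -8.7 × 10⁻⁴ → UNSTABLE
  181–194 m: −αΔT+βΔS = −(1.5 × 10⁻⁴)(-12.2)+(7.9 × 10⁻⁴)(-0.98) = 1.1 × 10⁻³ → stable
  194–218 m: −αΔT+βΔS = −(1.5 × 10⁻⁴)(+0.8)+(7.9 × 10⁻⁴)(+0.32) = 1.3 × 10⁻⁴ → stable
The 146–181 m interval has Δρ < 0: lighter water underlies denser water.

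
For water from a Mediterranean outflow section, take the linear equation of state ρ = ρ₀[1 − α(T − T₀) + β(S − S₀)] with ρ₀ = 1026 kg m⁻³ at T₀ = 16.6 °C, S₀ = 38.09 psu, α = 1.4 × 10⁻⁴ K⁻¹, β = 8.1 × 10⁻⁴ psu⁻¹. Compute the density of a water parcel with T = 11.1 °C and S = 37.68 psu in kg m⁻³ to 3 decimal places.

T − T₀ = -5.5 K, S − S₀ = -0.41 psu.
Bracket = 1 − α·(-5.5) + β·(-0.41) = 1 + (4.379 × 10⁻⁴) = 1.0004379.
ρ = 1026 × 1.0004379 = 1026.449 kg m⁻³.

1026.449 kg m⁻³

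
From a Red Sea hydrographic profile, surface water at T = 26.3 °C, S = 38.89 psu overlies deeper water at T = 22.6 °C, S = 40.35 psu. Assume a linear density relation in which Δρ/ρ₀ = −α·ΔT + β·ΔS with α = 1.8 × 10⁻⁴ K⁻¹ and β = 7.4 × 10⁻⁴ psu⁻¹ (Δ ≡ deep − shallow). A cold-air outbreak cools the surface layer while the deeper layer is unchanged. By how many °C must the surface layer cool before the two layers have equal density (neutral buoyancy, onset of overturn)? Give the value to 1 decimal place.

9.7 °C

Neutral buoyancy requires Δρ = 0, i.e. −α(T_deep − T_surf′) + β(S_deep − S_surf) = 0.
T_surf′ = T_deep − (β/α)·ΔS = 22.6 − (7.4 × 10⁻⁴/1.8 × 10⁻⁴)·(+1.46) = 16.598 °C.
Cooling required: 26.3 − (16.598) = 9.702 °C.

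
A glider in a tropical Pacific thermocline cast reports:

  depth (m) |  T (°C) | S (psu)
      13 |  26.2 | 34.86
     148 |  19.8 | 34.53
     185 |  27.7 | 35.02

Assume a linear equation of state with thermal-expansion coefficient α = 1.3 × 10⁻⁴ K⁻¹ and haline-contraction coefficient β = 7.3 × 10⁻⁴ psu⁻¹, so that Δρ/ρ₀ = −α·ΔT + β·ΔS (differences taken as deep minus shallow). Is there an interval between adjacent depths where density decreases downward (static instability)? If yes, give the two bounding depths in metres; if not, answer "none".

Evaluate Δρ/ρ₀ = −αΔT + βΔS across each adjacent pair:
  13–148 m: −αΔT+βΔS = −(1.3 × 10⁻⁴)(-6.4)+(7.3 × 10⁻⁴)(-0.33) = 5.9 × 10⁻⁴ → stable
  148–185 m: −αΔT+βΔS = −(1.3 × 10⁻⁴)(+7.9)+(7.3 × 10⁻⁴)(+0.49) = -6.7 × 10⁻⁴ → UNSTABLE
The 148–185 m interval has Δρ < 0: lighter water underlies denser water.

148–185 m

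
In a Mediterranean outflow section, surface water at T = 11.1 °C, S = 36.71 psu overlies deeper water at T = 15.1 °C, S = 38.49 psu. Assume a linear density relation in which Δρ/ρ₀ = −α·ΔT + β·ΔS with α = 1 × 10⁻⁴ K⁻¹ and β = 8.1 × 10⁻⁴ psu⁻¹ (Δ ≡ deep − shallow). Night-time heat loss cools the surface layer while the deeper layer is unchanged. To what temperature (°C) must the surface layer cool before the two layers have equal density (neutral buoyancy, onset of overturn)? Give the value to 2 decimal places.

0.68 °C

Neutral buoyancy requires Δρ = 0, i.e. −α(T_deep − T_surf′) + β(S_deep − S_surf) = 0.
T_surf′ = T_deep − (β/α)·ΔS = 15.1 − (8.1 × 10⁻⁴/1 × 10⁻⁴)·(+1.78) = 0.6820 °C.
Cooling required: 11.1 − (0.6820) = 10.4180 °C.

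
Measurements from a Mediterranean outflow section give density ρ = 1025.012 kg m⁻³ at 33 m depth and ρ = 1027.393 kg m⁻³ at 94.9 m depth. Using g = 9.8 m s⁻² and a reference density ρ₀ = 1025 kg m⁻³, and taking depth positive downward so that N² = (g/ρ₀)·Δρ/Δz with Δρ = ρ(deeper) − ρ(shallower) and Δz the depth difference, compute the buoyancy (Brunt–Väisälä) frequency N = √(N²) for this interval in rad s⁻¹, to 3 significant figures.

Δρ = 1027.393 − 1025.012 = 2.381 kg m⁻³ over Δz = 94.9 − 33 = 61.9 m.
N² = (9.8/1025) × (2.381/61.9) = 3.6777 × 10⁻⁴ s⁻².
N = √(3.6777 × 10⁻⁴) = 0.019177 rad s⁻¹ ≈ 0.0192 rad s⁻¹.

0.0192 rad s⁻¹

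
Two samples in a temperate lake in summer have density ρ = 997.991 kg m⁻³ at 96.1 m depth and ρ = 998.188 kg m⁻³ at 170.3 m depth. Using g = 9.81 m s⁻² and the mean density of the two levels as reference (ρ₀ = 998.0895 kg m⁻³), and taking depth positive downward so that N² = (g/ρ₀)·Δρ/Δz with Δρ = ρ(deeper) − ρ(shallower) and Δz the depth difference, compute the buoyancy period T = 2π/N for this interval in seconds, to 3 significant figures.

1.23 × 10³ s

Δρ = 998.188 − 997.991 = 0.197 kg m⁻³ over Δz = 170.3 − 96.1 = 74.2 m.
N² = (9.81/998.0895) × (0.197/74.2) = 2.6095 × 10⁻⁵ s⁻².
N = √(2.6095 × 10⁻⁵) = 5.1083 × 10⁻³ rad s⁻¹, so T = 2π/N = 1.2300 × 10³ s ≈ 1.23 × 10³ s.
A positive N² confirms static stability across the interval.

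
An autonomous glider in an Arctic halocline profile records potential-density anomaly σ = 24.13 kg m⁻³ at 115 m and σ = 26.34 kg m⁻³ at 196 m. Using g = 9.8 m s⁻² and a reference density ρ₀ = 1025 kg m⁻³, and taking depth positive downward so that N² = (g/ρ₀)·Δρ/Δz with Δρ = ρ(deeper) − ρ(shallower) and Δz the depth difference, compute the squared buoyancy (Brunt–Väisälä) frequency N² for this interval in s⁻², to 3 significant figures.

2.61 × 10⁻⁴ s⁻²

Δρ = 1026.34 − 1024.13 = 2.21 kg m⁻³ over Δz = 196 − 115 = 81 m.
N² = (9.8/1025) × (2.21/81) = 2.6086 × 10⁻⁴ s⁻² ≈ 2.61 × 10⁻⁴ s⁻².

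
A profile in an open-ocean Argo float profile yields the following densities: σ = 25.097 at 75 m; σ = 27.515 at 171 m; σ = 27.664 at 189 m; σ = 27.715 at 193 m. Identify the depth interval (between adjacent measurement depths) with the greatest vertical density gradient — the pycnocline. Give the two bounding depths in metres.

Compute the density gradient over each adjacent pair:
  75–171 m: Δρ/Δz = 2.418/96 = 0.025 kg m⁻⁴
  171–189 m: Δρ/Δz = 0.149/18 = 8.3 × 10⁻³ kg m⁻⁴
  189–193 m: Δρ/Δz = 0.051/4 = 0.013 kg m⁻⁴
The largest gradient is in the 75–171 m interval — the pycnocline.

75–171 m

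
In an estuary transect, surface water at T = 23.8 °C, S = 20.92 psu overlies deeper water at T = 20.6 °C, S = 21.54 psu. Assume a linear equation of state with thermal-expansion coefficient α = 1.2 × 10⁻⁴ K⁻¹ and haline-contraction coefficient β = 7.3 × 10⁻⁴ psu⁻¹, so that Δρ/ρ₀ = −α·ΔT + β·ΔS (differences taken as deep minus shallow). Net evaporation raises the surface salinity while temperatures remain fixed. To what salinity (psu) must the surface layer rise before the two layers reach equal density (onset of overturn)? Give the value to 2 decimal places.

22.07 psu

Neutral buoyancy requires −α(T_deep − T_surf) + β(S_deep − S_surf′) = 0.
S_surf′ = S_deep − (α/β)·ΔT = 21.54 − (1.2 × 10⁻⁴/7.3 × 10⁻⁴)·(-3.2) = 22.0660 psu.
Increase required: 22.0660 − 20.92 = 1.1460 psu.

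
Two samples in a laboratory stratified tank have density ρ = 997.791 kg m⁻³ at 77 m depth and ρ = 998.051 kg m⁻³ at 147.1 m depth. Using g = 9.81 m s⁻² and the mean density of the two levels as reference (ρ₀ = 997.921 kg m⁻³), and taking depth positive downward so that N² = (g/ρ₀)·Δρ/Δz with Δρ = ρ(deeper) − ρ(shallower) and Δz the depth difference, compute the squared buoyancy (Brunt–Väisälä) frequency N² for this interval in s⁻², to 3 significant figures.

Δρ = 998.051 − 997.791 = 0.260 kg m⁻³ over Δz = 147.1 − 77 = 70.1 m.
N² = (9.81/997.921) × (0.260/70.1) = 3.6461 × 10⁻⁵ s⁻² ≈ 3.65 × 10⁻⁵ s⁻².
A positive N² confirms static stability across the interval.

3.65 × 10⁻⁵ s⁻²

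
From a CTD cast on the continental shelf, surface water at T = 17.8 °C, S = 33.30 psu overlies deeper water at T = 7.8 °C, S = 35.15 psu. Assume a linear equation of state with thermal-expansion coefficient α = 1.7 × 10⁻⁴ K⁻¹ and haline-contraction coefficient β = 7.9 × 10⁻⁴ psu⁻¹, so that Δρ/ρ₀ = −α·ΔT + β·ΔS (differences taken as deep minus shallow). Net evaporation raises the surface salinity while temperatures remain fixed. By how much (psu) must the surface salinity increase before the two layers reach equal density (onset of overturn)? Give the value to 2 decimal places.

4.00 psu

Neutral buoyancy requires −α(T_deep − T_surf) + β(S_deep − S_surf′) = 0.
S_surf′ = S_deep − (α/β)·ΔT = 35.15 − (1.7 × 10⁻⁴/7.9 × 10⁻⁴)·(-10.0) = 37.3019 psu.
Increase required: 37.3019 − 33.30 = 4.0019 psu.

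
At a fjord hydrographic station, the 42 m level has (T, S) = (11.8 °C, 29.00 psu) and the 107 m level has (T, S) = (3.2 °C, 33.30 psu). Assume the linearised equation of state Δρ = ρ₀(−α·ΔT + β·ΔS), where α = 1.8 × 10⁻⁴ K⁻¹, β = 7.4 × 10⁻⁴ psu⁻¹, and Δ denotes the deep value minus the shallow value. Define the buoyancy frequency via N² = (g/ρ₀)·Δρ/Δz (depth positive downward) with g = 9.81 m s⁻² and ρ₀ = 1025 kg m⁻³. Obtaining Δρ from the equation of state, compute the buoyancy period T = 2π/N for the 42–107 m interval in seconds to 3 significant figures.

ΔT = -8.6 K, ΔS = +4.30 psu (deep − shallow).
Δρ/ρ₀ = −αΔT + βΔS = 1.548 × 10⁻³ + 3.182 × 10⁻³ = 4.73 × 10⁻³, so Δρ ≈ 4.848 kg m⁻³.
N² = (g/ρ₀)·Δρ/Δz = g·(Δρ/ρ₀)/Δz = 9.81 × 4.73 × 10⁻³ / 65 = 7.1387 × 10⁻⁴ s⁻².
N = √(7.1387 × 10⁻⁴) = 0.026718 rad s⁻¹ → T = 2π/N = 235.17 s ≈ 235 s.

235 s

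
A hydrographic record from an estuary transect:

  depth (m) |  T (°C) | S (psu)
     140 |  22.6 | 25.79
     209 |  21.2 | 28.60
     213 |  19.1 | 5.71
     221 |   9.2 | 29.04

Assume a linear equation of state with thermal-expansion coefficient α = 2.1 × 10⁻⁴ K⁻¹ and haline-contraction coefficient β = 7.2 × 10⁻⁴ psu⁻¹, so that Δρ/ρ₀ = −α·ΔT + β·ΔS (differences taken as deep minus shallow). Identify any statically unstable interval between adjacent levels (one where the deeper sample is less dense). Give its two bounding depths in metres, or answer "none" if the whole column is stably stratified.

Evaluate Δρ/ρ₀ = −αΔT + βΔS across each adjacent pair:
  140–209 m: −αΔT+βΔS = −(2.1 × 10⁻⁴)(-1.4)+(7.2 × 10⁻⁴)(+2.81) = 2.3 × 10⁻³ → stable
  209–213 m: −αΔT+βΔS = −(2.1 × 10⁻⁴)(-2.1)+(7.2 × 10⁻⁴)(-22.89) = -0.016 → UNSTABLE
  213–221 m: −αΔT+βΔS = −(2.1 × 10⁻⁴)(-9.9)+(7.2 × 10⁻⁴)(+23.33) = 0.019 → stable
The 209–213 m interval has Δρ < 0: lighter water underlies denser water.

209–213 m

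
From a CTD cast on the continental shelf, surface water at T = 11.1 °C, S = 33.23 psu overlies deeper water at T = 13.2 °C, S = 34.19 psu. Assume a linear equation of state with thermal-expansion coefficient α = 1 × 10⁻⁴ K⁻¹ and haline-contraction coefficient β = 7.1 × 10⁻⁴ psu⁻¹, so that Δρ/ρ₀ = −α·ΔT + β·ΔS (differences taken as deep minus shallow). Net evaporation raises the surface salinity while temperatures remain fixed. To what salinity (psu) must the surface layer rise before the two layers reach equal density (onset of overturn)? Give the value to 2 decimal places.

33.89 psu

Neutral buoyancy requires −α(T_deep − T_surf) + β(S_deep − S_surf′) = 0.
S_surf′ = S_deep − (α/β)·ΔT = 34.19 − (1 × 10⁻⁴/7.1 × 10⁻⁴)·(+2.1) = 33.8942 psu.
Increase required: 33.8942 − 33.23 = 0.6642 psu.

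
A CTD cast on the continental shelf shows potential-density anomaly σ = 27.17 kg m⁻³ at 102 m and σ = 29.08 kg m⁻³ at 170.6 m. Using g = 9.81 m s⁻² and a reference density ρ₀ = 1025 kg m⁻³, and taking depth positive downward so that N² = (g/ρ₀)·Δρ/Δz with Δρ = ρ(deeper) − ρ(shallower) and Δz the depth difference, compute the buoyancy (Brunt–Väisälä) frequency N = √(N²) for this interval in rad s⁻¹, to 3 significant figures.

Δρ = 1029.08 − 1027.17 = 1.91 kg m⁻³ over Δz = 170.6 − 102 = 68.6 m.
N² = (9.81/1025) × (1.91/68.6) = 2.6647 × 10⁻⁴ s⁻².
N = √(2.6647 × 10⁻⁴) = 0.016324 rad s⁻¹ ≈ 0.0163 rad s⁻¹.

0.0163 rad s⁻¹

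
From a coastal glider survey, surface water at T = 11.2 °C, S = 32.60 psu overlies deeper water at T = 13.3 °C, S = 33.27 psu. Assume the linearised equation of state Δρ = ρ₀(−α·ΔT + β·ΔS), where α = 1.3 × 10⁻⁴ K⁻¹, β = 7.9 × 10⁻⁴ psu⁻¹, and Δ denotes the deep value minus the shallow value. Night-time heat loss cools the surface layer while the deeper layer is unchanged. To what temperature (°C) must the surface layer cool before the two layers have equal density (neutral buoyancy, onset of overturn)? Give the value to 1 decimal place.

9.2 °C

Neutral buoyancy requires Δρ = 0, i.e. −α(T_deep − T_surf′) + β(S_deep − S_surf) = 0.
T_surf′ = T_deep − (β/α)·ΔS = 13.3 − (7.9 × 10⁻⁴/1.3 × 10⁻⁴)·(+0.67) = 9.228 °C.
Cooling required: 11.2 − (9.228) = 1.972 °C.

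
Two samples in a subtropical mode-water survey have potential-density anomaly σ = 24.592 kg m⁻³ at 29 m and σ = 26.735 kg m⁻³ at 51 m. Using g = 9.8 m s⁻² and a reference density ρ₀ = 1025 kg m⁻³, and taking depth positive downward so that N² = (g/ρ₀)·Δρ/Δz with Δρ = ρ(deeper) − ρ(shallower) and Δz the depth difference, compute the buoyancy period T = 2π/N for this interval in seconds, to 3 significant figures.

206 s

Δρ = 1026.735 − 1024.592 = 2.143 kg m⁻³ over Δz = 51 − 29 = 22 m.
N² = (9.8/1025) × (2.143/22) = 9.3133 × 10⁻⁴ s⁻².
N = √(9.3133 × 10⁻⁴) = 0.030518 rad s⁻¹, so T = 2π/N = 205.88 s ≈ 206 s.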